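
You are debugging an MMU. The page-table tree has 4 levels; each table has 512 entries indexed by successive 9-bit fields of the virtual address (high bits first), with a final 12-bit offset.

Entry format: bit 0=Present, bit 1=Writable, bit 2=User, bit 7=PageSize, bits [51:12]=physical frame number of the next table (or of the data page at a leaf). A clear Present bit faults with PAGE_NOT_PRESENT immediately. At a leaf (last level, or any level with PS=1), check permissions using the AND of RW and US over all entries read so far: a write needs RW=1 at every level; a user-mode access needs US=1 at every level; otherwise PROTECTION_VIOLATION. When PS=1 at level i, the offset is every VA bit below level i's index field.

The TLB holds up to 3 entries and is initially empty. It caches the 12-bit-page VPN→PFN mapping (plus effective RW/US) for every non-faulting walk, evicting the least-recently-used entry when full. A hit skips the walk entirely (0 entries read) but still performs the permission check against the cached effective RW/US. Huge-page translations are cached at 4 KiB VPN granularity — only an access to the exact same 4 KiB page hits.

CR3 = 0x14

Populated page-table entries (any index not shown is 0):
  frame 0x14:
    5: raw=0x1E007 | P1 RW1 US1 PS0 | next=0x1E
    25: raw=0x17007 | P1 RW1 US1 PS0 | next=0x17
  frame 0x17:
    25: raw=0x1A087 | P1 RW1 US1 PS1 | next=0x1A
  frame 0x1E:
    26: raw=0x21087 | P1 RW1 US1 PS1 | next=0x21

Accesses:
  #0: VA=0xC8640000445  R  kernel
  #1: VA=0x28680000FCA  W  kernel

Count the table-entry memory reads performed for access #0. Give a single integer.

Walk each access:
#0 VA=0xC8640000445 (r,kernel):
  [0] read 0x14 idx=25: raw=0x17007 flags P=1 W=1 U=1 S=0
  [1] read 0x17 idx=25: raw=0x1A087 flags P=1 W=1 U=1 S=1
  ⇒ phys 0x1A445 (huge @L1)  [2 reads]
#1 VA=0x28680000FCA (w,kernel):
  [0] read 0x14 idx=5: raw=0x1E007 flags P=1 W=1 U=1 S=0
  [1] read 0x1E idx=26: raw=0x21087 flags P=1 W=1 U=1 S=1
  ⇒ phys 0x21FCA (huge @L1)  [2 reads]

Entries read for #0: 2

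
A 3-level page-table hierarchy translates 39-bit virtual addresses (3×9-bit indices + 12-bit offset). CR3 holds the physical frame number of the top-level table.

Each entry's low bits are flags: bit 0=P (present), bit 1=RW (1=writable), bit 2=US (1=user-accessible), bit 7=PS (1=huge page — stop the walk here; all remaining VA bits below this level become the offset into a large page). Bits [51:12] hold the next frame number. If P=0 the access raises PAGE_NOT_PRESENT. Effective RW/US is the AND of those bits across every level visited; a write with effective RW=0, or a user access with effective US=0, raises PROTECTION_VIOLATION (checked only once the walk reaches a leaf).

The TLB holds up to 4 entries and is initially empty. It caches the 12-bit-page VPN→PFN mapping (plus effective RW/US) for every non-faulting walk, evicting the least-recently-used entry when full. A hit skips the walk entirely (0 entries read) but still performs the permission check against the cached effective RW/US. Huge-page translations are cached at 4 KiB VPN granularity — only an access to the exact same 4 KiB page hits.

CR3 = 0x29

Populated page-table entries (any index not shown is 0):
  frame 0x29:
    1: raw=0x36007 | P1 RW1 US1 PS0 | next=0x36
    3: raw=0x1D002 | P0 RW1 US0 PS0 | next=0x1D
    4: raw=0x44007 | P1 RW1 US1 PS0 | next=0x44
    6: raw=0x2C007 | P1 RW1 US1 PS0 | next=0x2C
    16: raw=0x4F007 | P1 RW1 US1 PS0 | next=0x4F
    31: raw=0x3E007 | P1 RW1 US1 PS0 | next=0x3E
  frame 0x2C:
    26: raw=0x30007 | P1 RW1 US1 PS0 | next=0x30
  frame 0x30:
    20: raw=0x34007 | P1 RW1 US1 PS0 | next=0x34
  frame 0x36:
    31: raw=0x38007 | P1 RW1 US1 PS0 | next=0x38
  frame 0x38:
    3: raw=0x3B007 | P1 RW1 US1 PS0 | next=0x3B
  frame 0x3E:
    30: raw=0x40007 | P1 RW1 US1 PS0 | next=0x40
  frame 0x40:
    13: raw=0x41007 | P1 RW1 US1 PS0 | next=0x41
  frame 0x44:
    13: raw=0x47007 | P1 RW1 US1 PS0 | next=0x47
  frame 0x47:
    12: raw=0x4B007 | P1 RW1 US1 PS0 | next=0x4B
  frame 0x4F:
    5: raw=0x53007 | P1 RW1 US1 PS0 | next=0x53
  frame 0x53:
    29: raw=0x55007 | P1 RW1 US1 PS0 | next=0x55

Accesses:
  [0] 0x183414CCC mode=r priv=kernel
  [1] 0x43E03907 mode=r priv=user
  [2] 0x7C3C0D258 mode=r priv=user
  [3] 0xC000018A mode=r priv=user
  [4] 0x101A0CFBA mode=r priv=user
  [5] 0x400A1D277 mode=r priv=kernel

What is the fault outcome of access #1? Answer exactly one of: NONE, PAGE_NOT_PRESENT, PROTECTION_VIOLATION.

Per-access translation:
#0 VA=0x183414CCC (r,kernel):
  L0 @0x29[6] → 0x2C007  P=1,RW=1,US=1,PS=0
  L1 @0x2C[26] → 0x30007  P=1,RW=1,US=1,PS=0
  L2 @0x30[20] → 0x34007  P=1,RW=1,US=1,PS=0
  ⇒ phys 0x34CCC  [3 reads]
#1 VA=0x43E03907 (r,user):
  L0 @0x29[1] → 0x36007  P=1,RW=1,US=1,PS=0
  L1 @0x36[31] → 0x38007  P=1,RW=1,US=1,PS=0
  L2 @0x38[3] → 0x3B007  P=1,RW=1,US=1,PS=0
  ⇒ phys 0x3B907  [3 reads]
#2 VA=0x7C3C0D258 (r,user):
  L0 @0x29[31] → 0x3E007  P=1,RW=1,US=1,PS=0
  L1 @0x3E[30] → 0x40007  P=1,RW=1,US=1,PS=0
  L2 @0x40[13] → 0x41007  P=1,RW=1,US=1,PS=0
  ⇒ phys 0x41258  [3 reads]
#3 VA=0xC000018A (r,user):
  L0 @0x29[3] → 0x1D002  P=0,RW=1,US=0,PS=0
  ✗ PAGE_NOT_PRESENT  [1 reads]
#4 VA=0x101A0CFBA (r,user):
  L0 @0x29[4] → 0x44007  P=1,RW=1,US=1,PS=0
  L1 @0x44[13] → 0x47007  P=1,RW=1,US=1,PS=0
  L2 @0x47[12] → 0x4B007  P=1,RW=1,US=1,PS=0
  ⇒ phys 0x4BFBA  [3 reads]
#5 VA=0x400A1D277 (r,kernel):
  L0 @0x29[16] → 0x4F007  P=1,RW=1,US=1,PS=0
  L1 @0x4F[5] → 0x53007  P=1,RW=1,US=1,PS=0
  L2 @0x53[29] → 0x55007  P=1,RW=1,US=1,PS=0
  ⇒ phys 0x55277  [3 reads]

Access #1 fault: NONE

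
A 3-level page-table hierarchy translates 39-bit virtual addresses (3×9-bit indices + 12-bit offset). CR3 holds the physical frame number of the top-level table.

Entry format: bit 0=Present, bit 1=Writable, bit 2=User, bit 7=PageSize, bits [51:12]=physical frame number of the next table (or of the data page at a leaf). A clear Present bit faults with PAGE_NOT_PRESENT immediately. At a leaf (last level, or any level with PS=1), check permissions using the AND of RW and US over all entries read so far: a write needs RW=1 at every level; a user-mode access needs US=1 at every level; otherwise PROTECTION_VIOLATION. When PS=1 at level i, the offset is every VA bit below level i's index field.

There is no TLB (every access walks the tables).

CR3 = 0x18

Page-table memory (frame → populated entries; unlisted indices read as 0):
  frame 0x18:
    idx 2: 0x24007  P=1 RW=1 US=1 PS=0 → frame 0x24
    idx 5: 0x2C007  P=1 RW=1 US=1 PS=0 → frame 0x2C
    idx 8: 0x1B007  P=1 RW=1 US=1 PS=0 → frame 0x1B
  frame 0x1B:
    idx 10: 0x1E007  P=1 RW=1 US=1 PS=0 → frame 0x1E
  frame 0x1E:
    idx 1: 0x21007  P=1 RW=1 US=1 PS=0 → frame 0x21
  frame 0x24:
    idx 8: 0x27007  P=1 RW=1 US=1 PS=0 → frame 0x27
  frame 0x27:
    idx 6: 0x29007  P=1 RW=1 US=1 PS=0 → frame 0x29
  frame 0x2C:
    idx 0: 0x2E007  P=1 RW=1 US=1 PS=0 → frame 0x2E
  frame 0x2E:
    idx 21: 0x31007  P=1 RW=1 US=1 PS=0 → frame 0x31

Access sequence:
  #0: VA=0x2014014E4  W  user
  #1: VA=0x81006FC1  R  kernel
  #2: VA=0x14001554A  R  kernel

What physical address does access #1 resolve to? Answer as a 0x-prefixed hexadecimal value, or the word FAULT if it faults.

Per-access translation:
#0 VA=0x2014014E4 (w,user):
  L0 @0x18[8] → 0x1B007  P=1,RW=1,US=1,PS=0
  L1 @0x1B[10] → 0x1E007  P=1,RW=1,US=1,PS=0
  L2 @0x1E[1] → 0x21007  P=1,RW=1,US=1,PS=0
  → PA=0x214E4  (3 entries read)
#1 VA=0x81006FC1 (r,kernel):
  L0 @0x18[2] → 0x24007  P=1,RW=1,US=1,PS=0
  L1 @0x24[8] → 0x27007  P=1,RW=1,US=1,PS=0
  L2 @0x27[6] → 0x29007  P=1,RW=1,US=1,PS=0
  → PA=0x29FC1  (3 entries read)
#2 VA=0x14001554A (r,kernel):
  L0 @0x18[5] → 0x2C007  P=1,RW=1,US=1,PS=0
  L1 @0x2C[0] → 0x2E007  P=1,RW=1,US=1,PS=0
  L2 @0x2E[21] → 0x31007  P=1,RW=1,US=1,PS=0
  → PA=0x3154A  (3 entries read)

Access #1 PA: 0x29FC1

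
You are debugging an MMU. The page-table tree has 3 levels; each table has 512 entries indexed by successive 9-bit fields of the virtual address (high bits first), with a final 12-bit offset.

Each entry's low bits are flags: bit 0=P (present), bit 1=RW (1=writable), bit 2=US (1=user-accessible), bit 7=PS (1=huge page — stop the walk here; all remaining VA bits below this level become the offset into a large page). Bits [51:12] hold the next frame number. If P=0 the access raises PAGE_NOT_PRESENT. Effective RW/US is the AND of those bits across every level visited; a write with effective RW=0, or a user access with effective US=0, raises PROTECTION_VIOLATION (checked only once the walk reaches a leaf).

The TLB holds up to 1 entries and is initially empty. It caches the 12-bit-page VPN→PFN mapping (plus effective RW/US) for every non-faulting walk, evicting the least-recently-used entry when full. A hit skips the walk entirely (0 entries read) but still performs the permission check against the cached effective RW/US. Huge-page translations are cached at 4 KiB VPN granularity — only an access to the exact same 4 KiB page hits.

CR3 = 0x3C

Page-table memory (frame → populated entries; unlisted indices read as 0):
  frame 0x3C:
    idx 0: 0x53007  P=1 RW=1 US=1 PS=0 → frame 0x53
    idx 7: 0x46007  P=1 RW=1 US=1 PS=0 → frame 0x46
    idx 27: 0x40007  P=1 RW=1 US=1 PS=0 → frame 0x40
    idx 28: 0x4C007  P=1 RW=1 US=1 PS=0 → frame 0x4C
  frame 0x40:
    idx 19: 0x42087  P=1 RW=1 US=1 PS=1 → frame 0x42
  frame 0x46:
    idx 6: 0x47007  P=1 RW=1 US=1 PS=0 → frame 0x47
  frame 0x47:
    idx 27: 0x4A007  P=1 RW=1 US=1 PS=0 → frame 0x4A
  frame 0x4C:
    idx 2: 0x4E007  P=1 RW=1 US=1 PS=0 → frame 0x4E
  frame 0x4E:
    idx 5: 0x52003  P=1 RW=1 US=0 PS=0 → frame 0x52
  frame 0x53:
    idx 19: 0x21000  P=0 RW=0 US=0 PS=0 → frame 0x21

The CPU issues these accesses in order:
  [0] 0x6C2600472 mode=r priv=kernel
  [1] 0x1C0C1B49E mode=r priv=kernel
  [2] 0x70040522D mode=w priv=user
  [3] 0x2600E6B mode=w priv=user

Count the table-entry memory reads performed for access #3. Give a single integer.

Per-access translation:
#0 VA=0x6C2600472 (r,kernel):
  L0: frame=0x3C idx=27 entry=0x40007 [P=1 RW=1 US=1 PS=0]
  L1: frame=0x40 idx=19 entry=0x42087 [P=1 RW=1 US=1 PS=1]
  ✓ 0x42472 (huge @L1)  — 2 lookups
#1 VA=0x1C0C1B49E (r,kernel):
  L0: frame=0x3C idx=7 entry=0x46007 [P=1 RW=1 US=1 PS=0]
  L1: frame=0x46 idx=6 entry=0x47007 [P=1 RW=1 US=1 PS=0]
  L2: frame=0x47 idx=27 entry=0x4A007 [P=1 RW=1 US=1 PS=0]
  ✓ 0x4A49E  — 3 lookups
#2 VA=0x70040522D (w,user):
  L0: frame=0x3C idx=28 entry=0x4C007 [P=1 RW=1 US=1 PS=0]
  L1: frame=0x4C idx=2 entry=0x4E007 [P=1 RW=1 US=1 PS=0]
  L2: frame=0x4E idx=5 entry=0x52003 [P=1 RW=1 US=0 PS=0]
  ✗ PROTECTION_VIOLATION  [3 reads]
#3 VA=0x2600E6B (w,user):
  L0: frame=0x3C idx=0 entry=0x53007 [P=1 RW=1 US=1 PS=0]
  L1: frame=0x53 idx=19 entry=0x21000 [P=0 RW=0 US=0 PS=0]
  ✗ PAGE_NOT_PRESENT  [2 reads]

Entries read for #3: 2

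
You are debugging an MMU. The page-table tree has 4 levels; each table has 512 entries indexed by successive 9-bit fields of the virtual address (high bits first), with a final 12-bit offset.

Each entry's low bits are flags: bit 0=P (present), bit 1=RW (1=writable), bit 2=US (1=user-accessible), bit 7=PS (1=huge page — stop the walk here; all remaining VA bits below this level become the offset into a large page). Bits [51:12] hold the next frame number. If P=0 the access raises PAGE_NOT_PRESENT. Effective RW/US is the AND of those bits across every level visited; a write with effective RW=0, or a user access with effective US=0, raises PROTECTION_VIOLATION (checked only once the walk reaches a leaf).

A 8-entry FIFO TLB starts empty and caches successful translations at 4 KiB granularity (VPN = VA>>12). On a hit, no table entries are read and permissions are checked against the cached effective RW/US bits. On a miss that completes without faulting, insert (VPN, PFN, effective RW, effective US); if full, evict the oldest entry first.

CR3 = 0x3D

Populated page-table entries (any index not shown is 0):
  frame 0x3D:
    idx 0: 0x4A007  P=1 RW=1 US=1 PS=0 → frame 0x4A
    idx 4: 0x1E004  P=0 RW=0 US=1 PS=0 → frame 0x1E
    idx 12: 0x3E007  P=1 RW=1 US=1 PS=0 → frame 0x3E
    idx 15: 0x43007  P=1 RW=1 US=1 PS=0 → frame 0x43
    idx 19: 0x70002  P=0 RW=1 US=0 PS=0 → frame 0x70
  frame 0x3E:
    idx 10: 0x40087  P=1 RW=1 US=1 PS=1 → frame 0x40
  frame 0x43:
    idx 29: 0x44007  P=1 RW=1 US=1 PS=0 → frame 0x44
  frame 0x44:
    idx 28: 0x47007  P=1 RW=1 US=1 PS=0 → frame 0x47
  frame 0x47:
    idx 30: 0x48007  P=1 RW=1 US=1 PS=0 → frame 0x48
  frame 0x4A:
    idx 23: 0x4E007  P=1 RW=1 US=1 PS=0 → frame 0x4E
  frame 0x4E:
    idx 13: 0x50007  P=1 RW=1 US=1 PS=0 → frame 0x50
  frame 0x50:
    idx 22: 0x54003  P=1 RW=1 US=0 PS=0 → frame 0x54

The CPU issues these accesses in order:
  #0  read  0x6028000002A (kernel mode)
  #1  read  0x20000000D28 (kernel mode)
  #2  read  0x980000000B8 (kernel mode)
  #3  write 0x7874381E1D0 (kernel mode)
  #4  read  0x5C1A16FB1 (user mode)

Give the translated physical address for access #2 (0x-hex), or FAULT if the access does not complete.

Walk each access:
#0 VA=0x6028000002A (r,kernel):
  [0] read 0x3D idx=12: raw=0x3E007 flags P=1 W=1 U=1 S=0
  [1] read 0x3E idx=10: raw=0x40087 flags P=1 W=1 U=1 S=1
  → PA=0x4002A (huge @L1)  (2 entries read)
#1 VA=0x20000000D28 (r,kernel):
  [0] read 0x3D idx=4: raw=0x1E004 flags P=0 W=0 U=1 S=0
  ⇒ fault: PAGE_NOT_PRESENT  — 1 lookups
#2 VA=0x980000000B8 (r,kernel):
  [0] read 0x3D idx=19: raw=0x70002 flags P=0 W=1 U=0 S=0
  ⇒ fault: PAGE_NOT_PRESENT  — 1 lookups
#3 VA=0x7874381E1D0 (w,kernel):
  [0] read 0x3D idx=15: raw=0x43007 flags P=1 W=1 U=1 S=0
  [1] read 0x43 idx=29: raw=0x44007 flags P=1 W=1 U=1 S=0
  [2] read 0x44 idx=28: raw=0x47007 flags P=1 W=1 U=1 S=0
  [3] read 0x47 idx=30: raw=0x48007 flags P=1 W=1 U=1 S=0
  → PA=0x481D0  (4 entries read)
#4 VA=0x5C1A16FB1 (r,user):
  [0] read 0x3D idx=0: raw=0x4A007 flags P=1 W=1 U=1 S=0
  [1] read 0x4A idx=23: raw=0x4E007 flags P=1 W=1 U=1 S=0
  [2] read 0x4E idx=13: raw=0x50007 flags P=1 W=1 U=1 S=0
  [3] read 0x50 idx=22: raw=0x54003 flags P=1 W=1 U=0 S=0
  ⇒ fault: PROTECTION_VIOLATION  — 4 lookups

Access #2 PA: FAULT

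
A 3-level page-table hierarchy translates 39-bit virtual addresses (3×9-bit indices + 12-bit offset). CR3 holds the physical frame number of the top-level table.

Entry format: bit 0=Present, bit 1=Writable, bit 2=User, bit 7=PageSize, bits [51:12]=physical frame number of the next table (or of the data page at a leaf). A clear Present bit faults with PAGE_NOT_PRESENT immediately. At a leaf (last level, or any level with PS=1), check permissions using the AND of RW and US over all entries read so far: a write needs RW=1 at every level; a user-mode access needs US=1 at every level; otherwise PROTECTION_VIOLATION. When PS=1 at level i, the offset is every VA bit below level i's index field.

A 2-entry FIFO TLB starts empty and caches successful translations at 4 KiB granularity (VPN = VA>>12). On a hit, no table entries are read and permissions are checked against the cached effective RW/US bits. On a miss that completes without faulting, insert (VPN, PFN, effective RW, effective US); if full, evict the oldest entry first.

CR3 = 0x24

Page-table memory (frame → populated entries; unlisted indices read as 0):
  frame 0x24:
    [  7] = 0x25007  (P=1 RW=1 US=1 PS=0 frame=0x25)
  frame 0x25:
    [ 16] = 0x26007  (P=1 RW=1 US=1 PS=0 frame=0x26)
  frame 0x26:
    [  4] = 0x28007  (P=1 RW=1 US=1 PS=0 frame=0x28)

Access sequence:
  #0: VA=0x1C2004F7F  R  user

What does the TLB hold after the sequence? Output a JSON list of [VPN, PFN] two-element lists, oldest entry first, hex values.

Walk each access:
#0 VA=0x1C2004F7F (r,user):
  L0 @0x24[7] → 0x25007  P=1,RW=1,US=1,PS=0
  L1 @0x25[16] → 0x26007  P=1,RW=1,US=1,PS=0
  L2 @0x26[4] → 0x28007  P=1,RW=1,US=1,PS=0
  ✓ 0x28F7F  — 3 lookups

TLB: [["0x1C2004", "0x28"]]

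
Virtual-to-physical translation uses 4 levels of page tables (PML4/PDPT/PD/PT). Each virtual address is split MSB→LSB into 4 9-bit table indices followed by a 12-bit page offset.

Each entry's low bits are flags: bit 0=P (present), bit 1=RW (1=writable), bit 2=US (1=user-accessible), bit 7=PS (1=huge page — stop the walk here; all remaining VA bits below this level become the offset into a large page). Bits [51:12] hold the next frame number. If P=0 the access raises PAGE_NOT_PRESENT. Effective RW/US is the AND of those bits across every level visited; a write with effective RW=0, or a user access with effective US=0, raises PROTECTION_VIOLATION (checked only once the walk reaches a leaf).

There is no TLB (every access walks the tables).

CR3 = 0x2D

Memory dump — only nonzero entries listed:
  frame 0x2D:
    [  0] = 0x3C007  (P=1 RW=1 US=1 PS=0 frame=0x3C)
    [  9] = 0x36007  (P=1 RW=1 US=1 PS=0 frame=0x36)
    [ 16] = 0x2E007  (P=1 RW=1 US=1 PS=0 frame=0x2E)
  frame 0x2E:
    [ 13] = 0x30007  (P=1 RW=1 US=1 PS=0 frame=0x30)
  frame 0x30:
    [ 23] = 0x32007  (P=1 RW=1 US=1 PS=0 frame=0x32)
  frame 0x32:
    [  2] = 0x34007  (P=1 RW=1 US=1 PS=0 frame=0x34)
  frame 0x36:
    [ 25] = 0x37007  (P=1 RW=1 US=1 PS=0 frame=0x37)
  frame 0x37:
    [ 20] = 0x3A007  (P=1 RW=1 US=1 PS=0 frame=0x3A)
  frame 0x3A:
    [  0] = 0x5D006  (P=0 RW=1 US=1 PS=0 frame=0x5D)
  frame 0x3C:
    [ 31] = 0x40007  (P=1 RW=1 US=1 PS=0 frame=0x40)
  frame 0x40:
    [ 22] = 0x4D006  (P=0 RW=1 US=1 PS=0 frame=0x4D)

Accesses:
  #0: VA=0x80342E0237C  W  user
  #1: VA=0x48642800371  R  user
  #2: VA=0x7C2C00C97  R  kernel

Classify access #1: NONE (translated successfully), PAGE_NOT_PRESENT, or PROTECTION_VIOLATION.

Per-access translation:
#0 VA=0x80342E0237C (w,user):
  [0] read 0x2D idx=16: raw=0x2E007 flags P=1 W=1 U=1 S=0
  [1] read 0x2E idx=13: raw=0x30007 flags P=1 W=1 U=1 S=0
  [2] read 0x30 idx=23: raw=0x32007 flags P=1 W=1 U=1 S=0
  [3] read 0x32 idx=2: raw=0x34007 flags P=1 W=1 U=1 S=0
  ✓ 0x3437C  — 4 lookups
#1 VA=0x48642800371 (r,user):
  [0] read 0x2D idx=9: raw=0x36007 flags P=1 W=1 U=1 S=0
  [1] read 0x36 idx=25: raw=0x37007 flags P=1 W=1 U=1 S=0
  [2] read 0x37 idx=20: raw=0x3A007 flags P=1 W=1 U=1 S=0
  [3] read 0x3A idx=0: raw=0x5D006 flags P=0 W=1 U=1 S=0
  → PAGE_NOT_PRESENT  (4 entries read)
#2 VA=0x7C2C00C97 (r,kernel):
  [0] read 0x2D idx=0: raw=0x3C007 flags P=1 W=1 U=1 S=0
  [1] read 0x3C idx=31: raw=0x40007 flags P=1 W=1 U=1 S=0
  [2] read 0x40 idx=22: raw=0x4D006 flags P=0 W=1 U=1 S=0
  → PAGE_NOT_PRESENT  (3 entries read)

Access #1 fault: PAGE_NOT_PRESENT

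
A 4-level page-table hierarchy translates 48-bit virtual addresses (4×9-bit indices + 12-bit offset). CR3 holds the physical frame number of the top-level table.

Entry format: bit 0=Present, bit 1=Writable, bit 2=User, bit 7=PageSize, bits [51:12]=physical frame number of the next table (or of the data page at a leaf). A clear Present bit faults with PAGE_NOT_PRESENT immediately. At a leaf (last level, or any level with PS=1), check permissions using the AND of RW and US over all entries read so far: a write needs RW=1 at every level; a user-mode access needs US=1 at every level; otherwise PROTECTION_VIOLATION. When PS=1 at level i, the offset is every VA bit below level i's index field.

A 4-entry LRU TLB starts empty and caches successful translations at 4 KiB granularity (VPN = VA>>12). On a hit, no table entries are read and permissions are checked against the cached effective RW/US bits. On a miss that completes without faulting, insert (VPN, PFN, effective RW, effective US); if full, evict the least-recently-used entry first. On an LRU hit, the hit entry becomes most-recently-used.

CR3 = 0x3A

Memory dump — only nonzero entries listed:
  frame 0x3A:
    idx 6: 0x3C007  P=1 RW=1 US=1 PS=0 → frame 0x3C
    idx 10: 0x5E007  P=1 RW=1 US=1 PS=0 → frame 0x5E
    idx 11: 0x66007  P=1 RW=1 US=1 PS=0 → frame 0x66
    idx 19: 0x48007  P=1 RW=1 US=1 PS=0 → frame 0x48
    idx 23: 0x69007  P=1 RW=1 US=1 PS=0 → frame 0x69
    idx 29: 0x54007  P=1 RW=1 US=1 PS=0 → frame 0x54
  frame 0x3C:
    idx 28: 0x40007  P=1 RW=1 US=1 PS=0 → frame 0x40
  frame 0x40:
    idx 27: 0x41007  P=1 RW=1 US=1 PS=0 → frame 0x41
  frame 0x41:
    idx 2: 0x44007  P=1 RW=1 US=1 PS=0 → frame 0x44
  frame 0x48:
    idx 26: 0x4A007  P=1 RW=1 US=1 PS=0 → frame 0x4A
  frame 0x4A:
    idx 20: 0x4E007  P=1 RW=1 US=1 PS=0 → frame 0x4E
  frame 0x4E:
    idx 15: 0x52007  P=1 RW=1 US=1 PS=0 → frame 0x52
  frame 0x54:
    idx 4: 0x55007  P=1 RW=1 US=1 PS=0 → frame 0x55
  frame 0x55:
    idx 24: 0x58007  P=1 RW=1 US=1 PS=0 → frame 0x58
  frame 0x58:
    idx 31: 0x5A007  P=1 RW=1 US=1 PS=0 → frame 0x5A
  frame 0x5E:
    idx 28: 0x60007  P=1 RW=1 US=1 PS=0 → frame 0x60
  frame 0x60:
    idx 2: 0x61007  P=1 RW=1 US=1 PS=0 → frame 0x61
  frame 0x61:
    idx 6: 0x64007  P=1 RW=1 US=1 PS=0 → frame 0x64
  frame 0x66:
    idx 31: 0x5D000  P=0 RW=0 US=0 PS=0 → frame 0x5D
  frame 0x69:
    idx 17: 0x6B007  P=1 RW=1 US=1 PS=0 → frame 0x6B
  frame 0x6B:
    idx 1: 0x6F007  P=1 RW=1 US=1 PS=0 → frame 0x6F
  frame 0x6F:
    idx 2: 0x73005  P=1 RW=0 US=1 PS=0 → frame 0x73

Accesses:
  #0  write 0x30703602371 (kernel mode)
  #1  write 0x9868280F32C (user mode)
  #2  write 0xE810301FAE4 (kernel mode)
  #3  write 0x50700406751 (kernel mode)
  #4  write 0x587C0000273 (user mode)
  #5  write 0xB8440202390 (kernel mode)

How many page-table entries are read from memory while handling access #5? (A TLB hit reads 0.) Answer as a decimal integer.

Per-access translation:
#0 VA=0x30703602371 (w,kernel):
  lvl0: tbl 0x3A, slot 6 ⇒ 0x3C007 (P1/RW1/US1/PS0)
  lvl1: tbl 0x3C, slot 28 ⇒ 0x40007 (P1/RW1/US1/PS0)
  lvl2: tbl 0x40, slot 27 ⇒ 0x41007 (P1/RW1/US1/PS0)
  lvl3: tbl 0x41, slot 2 ⇒ 0x44007 (P1/RW1/US1/PS0)
  → PA=0x44371  (4 entries read)
#1 VA=0x9868280F32C (w,user):
  lvl0: tbl 0x3A, slot 19 ⇒ 0x48007 (P1/RW1/US1/PS0)
  lvl1: tbl 0x48, slot 26 ⇒ 0x4A007 (P1/RW1/US1/PS0)
  lvl2: tbl 0x4A, slot 20 ⇒ 0x4E007 (P1/RW1/US1/PS0)
  lvl3: tbl 0x4E, slot 15 ⇒ 0x52007 (P1/RW1/US1/PS0)
  → PA=0x5232C  (4 entries read)
#2 VA=0xE810301FAE4 (w,kernel):
  lvl0: tbl 0x3A, slot 29 ⇒ 0x54007 (P1/RW1/US1/PS0)
  lvl1: tbl 0x54, slot 4 ⇒ 0x55007 (P1/RW1/US1/PS0)
  lvl2: tbl 0x55, slot 24 ⇒ 0x58007 (P1/RW1/US1/PS0)
  lvl3: tbl 0x58, slot 31 ⇒ 0x5A007 (P1/RW1/US1/PS0)
  → PA=0x5AAE4  (4 entries read)
#3 VA=0x50700406751 (w,kernel):
  lvl0: tbl 0x3A, slot 10 ⇒ 0x5E007 (P1/RW1/US1/PS0)
  lvl1: tbl 0x5E, slot 28 ⇒ 0x60007 (P1/RW1/US1/PS0)
  lvl2: tbl 0x60, slot 2 ⇒ 0x61007 (P1/RW1/US1/PS0)
  lvl3: tbl 0x61, slot 6 ⇒ 0x64007 (P1/RW1/US1/PS0)
  → PA=0x64751  (4 entries read)
#4 VA=0x587C0000273 (w,user):
  lvl0: tbl 0x3A, slot 11 ⇒ 0x66007 (P1/RW1/US1/PS0)
  lvl1: tbl 0x66, slot 31 ⇒ 0x5D000 (P0/RW0/US0/PS0)
  → PAGE_NOT_PRESENT  (2 entries read)
#5 VA=0xB8440202390 (w,kernel):
  lvl0: tbl 0x3A, slot 23 ⇒ 0x69007 (P1/RW1/US1/PS0)
  lvl1: tbl 0x69, slot 17 ⇒ 0x6B007 (P1/RW1/US1/PS0)
  lvl2: tbl 0x6B, slot 1 ⇒ 0x6F007 (P1/RW1/US1/PS0)
  lvl3: tbl 0x6F, slot 2 ⇒ 0x73005 (P1/RW0/US1/PS0)
  → PROTECTION_VIOLATION  (4 entries read)

Entries read for #5: 4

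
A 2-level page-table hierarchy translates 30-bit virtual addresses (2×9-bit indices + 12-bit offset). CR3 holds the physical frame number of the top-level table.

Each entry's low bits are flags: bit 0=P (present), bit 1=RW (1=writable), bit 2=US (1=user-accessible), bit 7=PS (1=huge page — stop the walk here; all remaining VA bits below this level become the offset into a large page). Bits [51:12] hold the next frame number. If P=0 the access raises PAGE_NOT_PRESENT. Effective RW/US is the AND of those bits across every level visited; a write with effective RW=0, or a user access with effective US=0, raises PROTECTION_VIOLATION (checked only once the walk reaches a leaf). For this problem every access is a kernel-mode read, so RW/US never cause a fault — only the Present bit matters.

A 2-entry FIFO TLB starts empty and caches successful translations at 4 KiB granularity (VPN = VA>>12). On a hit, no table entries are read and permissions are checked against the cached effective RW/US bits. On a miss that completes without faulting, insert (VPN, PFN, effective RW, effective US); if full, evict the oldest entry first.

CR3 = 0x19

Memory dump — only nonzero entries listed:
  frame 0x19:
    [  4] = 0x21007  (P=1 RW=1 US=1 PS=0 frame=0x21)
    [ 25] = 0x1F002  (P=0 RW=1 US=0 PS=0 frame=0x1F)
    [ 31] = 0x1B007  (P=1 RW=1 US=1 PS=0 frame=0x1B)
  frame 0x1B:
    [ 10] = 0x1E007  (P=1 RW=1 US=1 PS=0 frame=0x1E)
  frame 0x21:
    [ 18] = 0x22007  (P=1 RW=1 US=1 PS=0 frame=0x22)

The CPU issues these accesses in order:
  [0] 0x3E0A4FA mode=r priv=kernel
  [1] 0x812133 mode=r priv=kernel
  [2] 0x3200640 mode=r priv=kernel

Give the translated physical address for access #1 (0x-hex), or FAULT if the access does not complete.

Trace:
#0 VA=0x3E0A4FA (r,kernel):
  L0: frame=0x19 idx=31 entry=0x1B007 [P=1 RW=1 US=1 PS=0]
  L1: frame=0x1B idx=10 entry=0x1E007 [P=1 RW=1 US=1 PS=0]
  ✓ 0x1E4FA  — 2 lookups
#1 VA=0x812133 (r,kernel):
  L0: frame=0x19 idx=4 entry=0x21007 [P=1 RW=1 US=1 PS=0]
  L1: frame=0x21 idx=18 entry=0x22007 [P=1 RW=1 US=1 PS=0]
  ✓ 0x22133  — 2 lookups
#2 VA=0x3200640 (r,kernel):
  L0: frame=0x19 idx=25 entry=0x1F002 [P=0 RW=1 US=0 PS=0]
  → PAGE_NOT_PRESENT  (1 entries read)

Access #1 PA: 0x22133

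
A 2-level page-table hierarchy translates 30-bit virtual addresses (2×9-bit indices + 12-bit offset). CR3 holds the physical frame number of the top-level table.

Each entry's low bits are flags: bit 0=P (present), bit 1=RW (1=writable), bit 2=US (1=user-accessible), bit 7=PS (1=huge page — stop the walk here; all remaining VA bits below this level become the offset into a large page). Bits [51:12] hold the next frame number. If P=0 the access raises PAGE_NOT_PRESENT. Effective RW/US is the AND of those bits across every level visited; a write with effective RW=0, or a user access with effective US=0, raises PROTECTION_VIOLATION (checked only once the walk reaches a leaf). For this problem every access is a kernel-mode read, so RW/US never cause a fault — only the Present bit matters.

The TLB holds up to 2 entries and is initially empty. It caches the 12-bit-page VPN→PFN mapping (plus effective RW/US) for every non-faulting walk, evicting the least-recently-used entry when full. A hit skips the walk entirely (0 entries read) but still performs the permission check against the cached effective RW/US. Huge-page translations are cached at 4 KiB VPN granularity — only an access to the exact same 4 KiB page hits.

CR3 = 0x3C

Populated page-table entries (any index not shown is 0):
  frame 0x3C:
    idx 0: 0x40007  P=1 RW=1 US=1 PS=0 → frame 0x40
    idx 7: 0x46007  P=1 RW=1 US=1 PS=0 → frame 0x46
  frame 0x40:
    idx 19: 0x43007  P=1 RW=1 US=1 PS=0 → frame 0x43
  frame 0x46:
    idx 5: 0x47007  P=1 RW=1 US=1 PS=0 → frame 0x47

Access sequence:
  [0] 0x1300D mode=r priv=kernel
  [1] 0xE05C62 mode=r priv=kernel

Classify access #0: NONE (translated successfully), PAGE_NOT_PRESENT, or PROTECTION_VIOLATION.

Trace:
#0 VA=0x1300D (r,kernel):
  L0: frame=0x3C idx=0 entry=0x40007 [P=1 RW=1 US=1 PS=0]
  L1: frame=0x40 idx=19 entry=0x43007 [P=1 RW=1 US=1 PS=0]
  ✓ 0x4300D  — 2 lookups
#1 VA=0xE05C62 (r,kernel):
  L0: frame=0x3C idx=7 entry=0x46007 [P=1 RW=1 US=1 PS=0]
  L1: frame=0x46 idx=5 entry=0x47007 [P=1 RW=1 US=1 PS=0]
  ✓ 0x47C62  — 2 lookups

Access #0 fault: NONE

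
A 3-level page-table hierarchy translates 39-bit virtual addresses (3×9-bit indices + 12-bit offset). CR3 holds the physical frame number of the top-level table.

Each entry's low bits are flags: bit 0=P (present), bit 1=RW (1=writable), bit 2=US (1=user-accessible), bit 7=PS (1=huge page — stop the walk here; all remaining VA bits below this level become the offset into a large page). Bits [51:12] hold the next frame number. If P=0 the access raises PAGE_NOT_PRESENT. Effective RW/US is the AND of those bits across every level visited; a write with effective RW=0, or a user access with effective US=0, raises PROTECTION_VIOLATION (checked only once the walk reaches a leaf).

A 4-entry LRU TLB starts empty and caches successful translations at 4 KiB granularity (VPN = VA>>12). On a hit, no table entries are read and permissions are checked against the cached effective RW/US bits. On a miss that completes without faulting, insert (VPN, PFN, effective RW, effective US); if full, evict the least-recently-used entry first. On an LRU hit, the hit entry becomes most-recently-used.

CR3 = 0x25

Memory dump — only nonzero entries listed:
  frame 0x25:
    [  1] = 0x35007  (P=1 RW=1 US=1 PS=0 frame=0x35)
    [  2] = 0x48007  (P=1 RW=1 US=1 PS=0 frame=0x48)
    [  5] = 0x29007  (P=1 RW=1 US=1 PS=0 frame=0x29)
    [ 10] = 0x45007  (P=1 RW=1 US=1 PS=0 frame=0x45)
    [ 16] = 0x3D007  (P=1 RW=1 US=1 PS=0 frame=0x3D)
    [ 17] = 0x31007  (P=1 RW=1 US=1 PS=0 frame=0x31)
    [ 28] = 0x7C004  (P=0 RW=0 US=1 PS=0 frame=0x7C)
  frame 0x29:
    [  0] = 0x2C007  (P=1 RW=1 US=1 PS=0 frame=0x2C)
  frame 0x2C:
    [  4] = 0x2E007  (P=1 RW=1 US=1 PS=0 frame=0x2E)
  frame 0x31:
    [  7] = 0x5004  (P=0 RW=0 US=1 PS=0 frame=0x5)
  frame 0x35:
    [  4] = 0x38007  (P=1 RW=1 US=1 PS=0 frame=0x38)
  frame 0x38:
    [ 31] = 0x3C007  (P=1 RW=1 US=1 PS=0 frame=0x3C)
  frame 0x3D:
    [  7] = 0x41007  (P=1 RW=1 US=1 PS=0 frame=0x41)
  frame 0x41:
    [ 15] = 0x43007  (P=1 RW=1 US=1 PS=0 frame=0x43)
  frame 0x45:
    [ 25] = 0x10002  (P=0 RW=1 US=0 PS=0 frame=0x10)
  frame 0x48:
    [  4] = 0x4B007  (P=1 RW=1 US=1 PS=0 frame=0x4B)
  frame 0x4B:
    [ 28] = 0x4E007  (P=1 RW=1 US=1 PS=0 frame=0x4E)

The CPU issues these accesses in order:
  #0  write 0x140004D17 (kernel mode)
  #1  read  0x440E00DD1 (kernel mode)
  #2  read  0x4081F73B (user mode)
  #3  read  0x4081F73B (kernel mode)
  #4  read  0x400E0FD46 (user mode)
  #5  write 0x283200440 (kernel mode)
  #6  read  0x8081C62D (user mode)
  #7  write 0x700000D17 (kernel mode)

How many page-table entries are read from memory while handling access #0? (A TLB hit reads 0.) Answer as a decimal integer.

Walk each access:
#0 VA=0x140004D17 (w,kernel):
  L0 @0x25[5] → 0x29007  P=1,RW=1,US=1,PS=0
  L1 @0x29[0] → 0x2C007  P=1,RW=1,US=1,PS=0
  L2 @0x2C[4] → 0x2E007  P=1,RW=1,US=1,PS=0
  ✓ 0x2ED17  — 3 lookups
#1 VA=0x440E00DD1 (r,kernel):
  L0 @0x25[17] → 0x31007  P=1,RW=1,US=1,PS=0
  L1 @0x31[7] → 0x5004  P=0,RW=0,US=1,PS=0
  ⇒ fault: PAGE_NOT_PRESENT  — 2 lookups
#2 VA=0x4081F73B (r,user):
  L0 @0x25[1] → 0x35007  P=1,RW=1,US=1,PS=0
  L1 @0x35[4] → 0x38007  P=1,RW=1,US=1,PS=0
  L2 @0x38[31] → 0x3C007  P=1,RW=1,US=1,PS=0
  ✓ 0x3C73B  — 3 lookups
#3 VA=0x4081F73B (r,kernel):
  TLB hit vpn=0x4081F → PA=0x3C73B
#4 VA=0x400E0FD46 (r,user):
  L0 @0x25[16] → 0x3D007  P=1,RW=1,US=1,PS=0
  L1 @0x3D[7] → 0x41007  P=1,RW=1,US=1,PS=0
  L2 @0x41[15] → 0x43007  P=1,RW=1,US=1,PS=0
  ✓ 0x43D46  — 3 lookups
#5 VA=0x283200440 (w,kernel):
  L0 @0x25[10] → 0x45007  P=1,RW=1,US=1,PS=0
  L1 @0x45[25] → 0x10002  P=0,RW=1,US=0,PS=0
  ⇒ fault: PAGE_NOT_PRESENT  — 2 lookups
#6 VA=0x8081C62D (r,user):
  L0 @0x25[2] → 0x48007  P=1,RW=1,US=1,PS=0
  L1 @0x48[4] → 0x4B007  P=1,RW=1,US=1,PS=0
  L2 @0x4B[28] → 0x4E007  P=1,RW=1,US=1,PS=0
  ✓ 0x4E62D  — 3 lookups
#7 VA=0x700000D17 (w,kernel):
  L0 @0x25[28] → 0x7C004  P=0,RW=0,US=1,PS=0
  ⇒ fault: PAGE_NOT_PRESENT  — 1 lookups

Entries read for #0: 3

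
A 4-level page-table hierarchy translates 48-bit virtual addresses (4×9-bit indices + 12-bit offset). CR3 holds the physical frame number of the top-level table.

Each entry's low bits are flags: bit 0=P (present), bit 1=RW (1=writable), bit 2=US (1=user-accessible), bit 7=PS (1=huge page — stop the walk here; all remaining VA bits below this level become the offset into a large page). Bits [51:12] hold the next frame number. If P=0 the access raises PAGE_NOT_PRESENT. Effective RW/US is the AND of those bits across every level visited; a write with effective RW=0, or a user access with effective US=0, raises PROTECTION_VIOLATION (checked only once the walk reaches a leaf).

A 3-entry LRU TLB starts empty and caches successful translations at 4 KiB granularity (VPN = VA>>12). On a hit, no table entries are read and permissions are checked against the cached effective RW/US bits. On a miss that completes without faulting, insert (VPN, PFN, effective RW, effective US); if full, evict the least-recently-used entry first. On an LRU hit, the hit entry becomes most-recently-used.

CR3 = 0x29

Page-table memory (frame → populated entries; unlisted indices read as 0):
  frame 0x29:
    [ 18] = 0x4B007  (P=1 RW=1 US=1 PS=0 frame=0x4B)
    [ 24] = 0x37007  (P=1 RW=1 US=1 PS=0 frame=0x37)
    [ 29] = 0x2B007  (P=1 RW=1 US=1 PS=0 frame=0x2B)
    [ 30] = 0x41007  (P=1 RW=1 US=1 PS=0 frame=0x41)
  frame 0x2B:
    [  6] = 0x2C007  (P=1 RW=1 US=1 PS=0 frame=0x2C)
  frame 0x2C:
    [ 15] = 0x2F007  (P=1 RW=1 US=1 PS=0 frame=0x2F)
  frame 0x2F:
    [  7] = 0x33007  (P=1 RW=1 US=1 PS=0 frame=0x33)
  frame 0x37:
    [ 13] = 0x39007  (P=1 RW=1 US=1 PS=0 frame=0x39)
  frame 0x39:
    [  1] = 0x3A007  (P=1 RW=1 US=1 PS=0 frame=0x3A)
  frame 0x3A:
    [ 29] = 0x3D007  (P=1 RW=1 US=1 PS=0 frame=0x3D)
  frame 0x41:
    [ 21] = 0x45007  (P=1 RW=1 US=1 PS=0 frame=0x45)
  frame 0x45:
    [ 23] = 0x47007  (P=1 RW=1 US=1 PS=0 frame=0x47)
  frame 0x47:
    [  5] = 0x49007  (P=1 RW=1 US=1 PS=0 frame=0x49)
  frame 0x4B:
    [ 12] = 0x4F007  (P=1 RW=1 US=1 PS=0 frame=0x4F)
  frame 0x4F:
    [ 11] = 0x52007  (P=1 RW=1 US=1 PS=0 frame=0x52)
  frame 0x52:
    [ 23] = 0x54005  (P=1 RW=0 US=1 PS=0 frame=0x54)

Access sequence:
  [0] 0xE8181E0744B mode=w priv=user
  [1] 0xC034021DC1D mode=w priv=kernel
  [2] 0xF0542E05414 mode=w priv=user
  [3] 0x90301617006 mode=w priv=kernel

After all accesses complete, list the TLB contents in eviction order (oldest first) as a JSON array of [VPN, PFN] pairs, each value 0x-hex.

Per-access translation:
#0 VA=0xE8181E0744B (w,user):
  lvl0: tbl 0x29, slot 29 ⇒ 0x2B007 (P1/RW1/US1/PS0)
  lvl1: tbl 0x2B, slot 6 ⇒ 0x2C007 (P1/RW1/US1/PS0)
  lvl2: tbl 0x2C, slot 15 ⇒ 0x2F007 (P1/RW1/US1/PS0)
  lvl3: tbl 0x2F, slot 7 ⇒ 0x33007 (P1/RW1/US1/PS0)
  ⇒ phys 0x3344B  [4 reads]
#1 VA=0xC034021DC1D (w,kernel):
  lvl0: tbl 0x29, slot 24 ⇒ 0x37007 (P1/RW1/US1/PS0)
  lvl1: tbl 0x37, slot 13 ⇒ 0x39007 (P1/RW1/US1/PS0)
  lvl2: tbl 0x39, slot 1 ⇒ 0x3A007 (P1/RW1/US1/PS0)
  lvl3: tbl 0x3A, slot 29 ⇒ 0x3D007 (P1/RW1/US1/PS0)
  ⇒ phys 0x3DC1D  [4 reads]
#2 VA=0xF0542E05414 (w,user):
  lvl0: tbl 0x29, slot 30 ⇒ 0x41007 (P1/RW1/US1/PS0)
  lvl1: tbl 0x41, slot 21 ⇒ 0x45007 (P1/RW1/US1/PS0)
  lvl2: tbl 0x45, slot 23 ⇒ 0x47007 (P1/RW1/US1/PS0)
  lvl3: tbl 0x47, slot 5 ⇒ 0x49007 (P1/RW1/US1/PS0)
  ⇒ phys 0x49414  [4 reads]
#3 VA=0x90301617006 (w,kernel):
  lvl0: tbl 0x29, slot 18 ⇒ 0x4B007 (P1/RW1/US1/PS0)
  lvl1: tbl 0x4B, slot 12 ⇒ 0x4F007 (P1/RW1/US1/PS0)
  lvl2: tbl 0x4F, slot 11 ⇒ 0x52007 (P1/RW1/US1/PS0)
  lvl3: tbl 0x52, slot 23 ⇒ 0x54005 (P1/RW0/US1/PS0)
  → PROTECTION_VIOLATION  (4 entries read)

TLB: [["0xE8181E07", "0x33"], ["0xC034021D", "0x3D"], ["0xF0542E05", "0x49"]]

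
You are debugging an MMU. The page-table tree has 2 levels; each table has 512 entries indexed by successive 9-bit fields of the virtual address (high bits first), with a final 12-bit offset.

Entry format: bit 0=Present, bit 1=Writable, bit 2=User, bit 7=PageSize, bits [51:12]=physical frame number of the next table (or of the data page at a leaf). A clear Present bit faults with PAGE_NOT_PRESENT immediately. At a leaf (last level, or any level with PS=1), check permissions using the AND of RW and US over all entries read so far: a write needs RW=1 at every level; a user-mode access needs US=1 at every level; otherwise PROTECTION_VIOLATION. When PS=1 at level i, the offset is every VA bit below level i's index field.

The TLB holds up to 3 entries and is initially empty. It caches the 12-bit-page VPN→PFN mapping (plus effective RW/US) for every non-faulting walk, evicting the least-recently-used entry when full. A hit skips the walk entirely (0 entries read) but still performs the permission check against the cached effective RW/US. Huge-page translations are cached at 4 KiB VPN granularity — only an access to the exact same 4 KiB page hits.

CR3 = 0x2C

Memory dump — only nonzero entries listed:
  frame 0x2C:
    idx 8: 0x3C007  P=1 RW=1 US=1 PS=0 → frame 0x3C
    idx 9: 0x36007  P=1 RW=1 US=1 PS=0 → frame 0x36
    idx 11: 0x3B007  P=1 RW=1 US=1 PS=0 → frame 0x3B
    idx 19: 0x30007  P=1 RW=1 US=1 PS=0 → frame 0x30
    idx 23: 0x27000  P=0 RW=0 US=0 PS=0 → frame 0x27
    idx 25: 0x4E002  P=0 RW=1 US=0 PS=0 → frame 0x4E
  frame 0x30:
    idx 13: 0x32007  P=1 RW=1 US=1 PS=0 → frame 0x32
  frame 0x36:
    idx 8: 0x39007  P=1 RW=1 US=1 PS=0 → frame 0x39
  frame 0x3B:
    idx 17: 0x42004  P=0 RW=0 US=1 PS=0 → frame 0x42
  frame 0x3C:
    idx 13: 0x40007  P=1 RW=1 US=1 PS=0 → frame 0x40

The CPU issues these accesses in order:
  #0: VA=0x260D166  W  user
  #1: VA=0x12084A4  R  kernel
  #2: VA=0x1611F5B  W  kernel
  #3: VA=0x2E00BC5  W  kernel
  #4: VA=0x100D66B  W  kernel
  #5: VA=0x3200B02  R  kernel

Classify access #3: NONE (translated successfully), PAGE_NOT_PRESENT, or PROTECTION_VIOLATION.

Trace:
#0 VA=0x260D166 (w,user):
  L0: frame=0x2C idx=19 entry=0x30007 [P=1 RW=1 US=1 PS=0]
  L1: frame=0x30 idx=13 entry=0x32007 [P=1 RW=1 US=1 PS=0]
  ✓ 0x32166  — 2 lookups
#1 VA=0x12084A4 (r,kernel):
  L0: frame=0x2C idx=9 entry=0x36007 [P=1 RW=1 US=1 PS=0]
  L1: frame=0x36 idx=8 entry=0x39007 [P=1 RW=1 US=1 PS=0]
  ✓ 0x394A4  — 2 lookups
#2 VA=0x1611F5B (w,kernel):
  L0: frame=0x2C idx=11 entry=0x3B007 [P=1 RW=1 US=1 PS=0]
  L1: frame=0x3B idx=17 entry=0x42004 [P=0 RW=0 US=1 PS=0]
  ⇒ fault: PAGE_NOT_PRESENT  — 2 lookups
#3 VA=0x2E00BC5 (w,kernel):
  L0: frame=0x2C idx=23 entry=0x27000 [P=0 RW=0 US=0 PS=0]
  ⇒ fault: PAGE_NOT_PRESENT  — 1 lookups
#4 VA=0x100D66B (w,kernel):
  L0: frame=0x2C idx=8 entry=0x3C007 [P=1 RW=1 US=1 PS=0]
  L1: frame=0x3C idx=13 entry=0x40007 [P=1 RW=1 US=1 PS=0]
  ✓ 0x4066B  — 2 lookups
#5 VA=0x3200B02 (r,kernel):
  L0: frame=0x2C idx=25 entry=0x4E002 [P=0 RW=1 US=0 PS=0]
  ⇒ fault: PAGE_NOT_PRESENT  — 1 lookups

Access #3 fault: PAGE_NOT_PRESENT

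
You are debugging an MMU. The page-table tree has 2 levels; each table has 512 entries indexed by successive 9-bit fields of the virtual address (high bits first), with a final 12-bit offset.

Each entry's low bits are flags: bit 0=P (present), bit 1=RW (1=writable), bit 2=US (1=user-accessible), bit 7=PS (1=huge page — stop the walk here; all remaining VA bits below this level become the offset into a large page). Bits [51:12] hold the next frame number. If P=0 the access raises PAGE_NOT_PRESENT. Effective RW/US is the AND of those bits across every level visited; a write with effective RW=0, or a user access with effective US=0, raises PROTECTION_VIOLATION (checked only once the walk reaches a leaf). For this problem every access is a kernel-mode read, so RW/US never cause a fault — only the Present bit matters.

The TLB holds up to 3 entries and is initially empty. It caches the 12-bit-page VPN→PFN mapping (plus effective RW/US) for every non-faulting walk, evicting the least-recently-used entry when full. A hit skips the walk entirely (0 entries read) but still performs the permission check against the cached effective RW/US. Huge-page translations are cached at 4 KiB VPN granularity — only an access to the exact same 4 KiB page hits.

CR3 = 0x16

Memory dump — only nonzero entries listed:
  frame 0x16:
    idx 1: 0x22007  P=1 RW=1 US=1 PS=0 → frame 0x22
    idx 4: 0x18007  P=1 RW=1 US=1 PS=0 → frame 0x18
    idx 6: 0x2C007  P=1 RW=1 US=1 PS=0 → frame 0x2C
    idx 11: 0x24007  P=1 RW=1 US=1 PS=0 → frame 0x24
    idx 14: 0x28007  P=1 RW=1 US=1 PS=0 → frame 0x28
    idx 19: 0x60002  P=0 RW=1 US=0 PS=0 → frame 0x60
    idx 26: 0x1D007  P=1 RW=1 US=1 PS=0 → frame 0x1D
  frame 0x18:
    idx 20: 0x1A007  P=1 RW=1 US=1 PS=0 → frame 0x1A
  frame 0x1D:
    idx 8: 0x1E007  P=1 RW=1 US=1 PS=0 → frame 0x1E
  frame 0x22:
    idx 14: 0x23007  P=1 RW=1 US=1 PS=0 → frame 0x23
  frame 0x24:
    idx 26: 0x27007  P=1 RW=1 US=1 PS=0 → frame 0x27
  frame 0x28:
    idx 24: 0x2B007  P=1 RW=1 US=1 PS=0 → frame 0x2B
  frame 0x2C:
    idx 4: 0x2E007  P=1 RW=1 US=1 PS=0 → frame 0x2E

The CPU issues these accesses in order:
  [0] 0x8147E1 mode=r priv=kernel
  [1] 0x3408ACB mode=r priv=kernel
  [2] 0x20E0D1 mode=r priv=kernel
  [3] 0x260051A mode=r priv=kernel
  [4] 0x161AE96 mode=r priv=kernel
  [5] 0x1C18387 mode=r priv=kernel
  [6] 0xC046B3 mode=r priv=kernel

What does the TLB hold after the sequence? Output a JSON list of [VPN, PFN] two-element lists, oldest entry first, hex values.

Per-access translation:
#0 VA=0x8147E1 (r,kernel):
  L0: frame=0x16 idx=4 entry=0x18007 [P=1 RW=1 US=1 PS=0]
  L1: frame=0x18 idx=20 entry=0x1A007 [P=1 RW=1 US=1 PS=0]
  ✓ 0x1A7E1  — 2 lookups
#1 VA=0x3408ACB (r,kernel):
  L0: frame=0x16 idx=26 entry=0x1D007 [P=1 RW=1 US=1 PS=0]
  L1: frame=0x1D idx=8 entry=0x1E007 [P=1 RW=1 US=1 PS=0]
  ✓ 0x1EACB  — 2 lookups
#2 VA=0x20E0D1 (r,kernel):
  L0: frame=0x16 idx=1 entry=0x22007 [P=1 RW=1 US=1 PS=0]
  L1: frame=0x22 idx=14 entry=0x23007 [P=1 RW=1 US=1 PS=0]
  ✓ 0x230D1  — 2 lookups
#3 VA=0x260051A (r,kernel):
  L0: frame=0x16 idx=19 entry=0x60002 [P=0 RW=1 US=0 PS=0]
  ✗ PAGE_NOT_PRESENT  [1 reads]
#4 VA=0x161AE96 (r,kernel):
  L0: frame=0x16 idx=11 entry=0x24007 [P=1 RW=1 US=1 PS=0]
  L1: frame=0x24 idx=26 entry=0x27007 [P=1 RW=1 US=1 PS=0]
  ✓ 0x27E96  — 2 lookups
#5 VA=0x1C18387 (r,kernel):
  L0: frame=0x16 idx=14 entry=0x28007 [P=1 RW=1 US=1 PS=0]
  L1: frame=0x28 idx=24 entry=0x2B007 [P=1 RW=1 US=1 PS=0]
  ✓ 0x2B387  — 2 lookups
#6 VA=0xC046B3 (r,kernel):
  L0: frame=0x16 idx=6 entry=0x2C007 [P=1 RW=1 US=1 PS=0]
  L1: frame=0x2C idx=4 entry=0x2E007 [P=1 RW=1 US=1 PS=0]
  ✓ 0x2E6B3  — 2 lookups

TLB: [["0x161A", "0x27"], ["0x1C18", "0x2B"], ["0xC04", "0x2E"]]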